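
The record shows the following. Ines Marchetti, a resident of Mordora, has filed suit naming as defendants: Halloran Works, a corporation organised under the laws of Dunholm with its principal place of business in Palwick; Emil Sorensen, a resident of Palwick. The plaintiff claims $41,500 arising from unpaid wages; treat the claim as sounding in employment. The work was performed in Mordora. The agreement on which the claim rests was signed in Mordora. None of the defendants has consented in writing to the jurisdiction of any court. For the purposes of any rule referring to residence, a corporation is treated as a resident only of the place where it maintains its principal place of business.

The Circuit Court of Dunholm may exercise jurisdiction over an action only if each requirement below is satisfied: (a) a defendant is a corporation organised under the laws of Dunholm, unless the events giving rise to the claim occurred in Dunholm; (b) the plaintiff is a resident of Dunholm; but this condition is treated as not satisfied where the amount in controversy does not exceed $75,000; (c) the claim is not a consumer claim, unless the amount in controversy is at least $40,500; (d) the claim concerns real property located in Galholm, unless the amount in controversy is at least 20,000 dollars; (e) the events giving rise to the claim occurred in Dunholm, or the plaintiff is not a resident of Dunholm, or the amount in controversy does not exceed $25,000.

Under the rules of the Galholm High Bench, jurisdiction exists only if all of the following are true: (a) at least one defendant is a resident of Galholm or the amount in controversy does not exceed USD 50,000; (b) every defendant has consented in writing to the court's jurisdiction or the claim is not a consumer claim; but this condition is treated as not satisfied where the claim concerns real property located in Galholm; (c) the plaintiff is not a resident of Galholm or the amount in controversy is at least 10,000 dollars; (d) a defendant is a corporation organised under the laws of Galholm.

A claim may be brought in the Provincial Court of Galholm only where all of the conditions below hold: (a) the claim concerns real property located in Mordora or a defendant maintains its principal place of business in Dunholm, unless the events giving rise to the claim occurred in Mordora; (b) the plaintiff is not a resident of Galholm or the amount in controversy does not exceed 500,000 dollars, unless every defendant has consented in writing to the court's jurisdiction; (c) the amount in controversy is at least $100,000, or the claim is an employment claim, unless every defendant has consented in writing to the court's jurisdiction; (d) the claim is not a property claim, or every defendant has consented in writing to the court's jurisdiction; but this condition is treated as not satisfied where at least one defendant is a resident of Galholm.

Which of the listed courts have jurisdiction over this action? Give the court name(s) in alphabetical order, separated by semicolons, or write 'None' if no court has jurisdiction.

the Provincial Court of Galholm

The Circuit Court of Dunholm:
  (a) Halloran Works is organised under the laws of Dunholm. Met.
  (b) The plaintiff resides in Mordora, not Dunholm. Fails.
  (c) The claim is an employment claim, not a consumer claim. Condition met.
  (d) The claim does not concern real property. The proviso rescues it, though: the amount in controversy is 41,500 dollars, which meets the USD 20,000 floor. Satisfied.
  (e) The plaintiff resides in Mordora, which is not Dunholm — that alternative is enough. Condition met.
  → No jurisdiction.
The Galholm High Bench:
  (a) The amount in controversy is 41,500 dollars, within the 50,000 dollars ceiling — that alternative is enough. Met.
  (b) The claim is an employment claim, not a consumer claim — that alternative is enough. And the carve-out is inapplicable — the claim does not concern real property. Condition met.
  (c) The plaintiff resides in Mordora, which is not Galholm, so this disjunct is met. Satisfied.
  (d) The corporate defendant(s) are organised in Dunholm, not Galholm. Condition not met.
  → The court lacks jurisdiction.
The Provincial Court of Galholm:
  (a) The claim does not concern real property; the corporate defendant(s) have their principal place of business in Palwick, not Dunholm — none of the alternatives is met. But the operative events occurred in Mordora, and the 'unless' clause therefore excuses the requirement. Met.
  (b) The plaintiff resides in Mordora, which is not Galholm — that alternative is enough. Satisfied.
  (c) The claim is an employment claim, so this disjunct is met. Met.
  (d) The claim is an employment claim, not a property claim, so one alternative holds. And the carve-out is inapplicable — no defendant resides in Galholm (they reside in Palwick, Palwick). Satisfied.
  → The court has jurisdiction.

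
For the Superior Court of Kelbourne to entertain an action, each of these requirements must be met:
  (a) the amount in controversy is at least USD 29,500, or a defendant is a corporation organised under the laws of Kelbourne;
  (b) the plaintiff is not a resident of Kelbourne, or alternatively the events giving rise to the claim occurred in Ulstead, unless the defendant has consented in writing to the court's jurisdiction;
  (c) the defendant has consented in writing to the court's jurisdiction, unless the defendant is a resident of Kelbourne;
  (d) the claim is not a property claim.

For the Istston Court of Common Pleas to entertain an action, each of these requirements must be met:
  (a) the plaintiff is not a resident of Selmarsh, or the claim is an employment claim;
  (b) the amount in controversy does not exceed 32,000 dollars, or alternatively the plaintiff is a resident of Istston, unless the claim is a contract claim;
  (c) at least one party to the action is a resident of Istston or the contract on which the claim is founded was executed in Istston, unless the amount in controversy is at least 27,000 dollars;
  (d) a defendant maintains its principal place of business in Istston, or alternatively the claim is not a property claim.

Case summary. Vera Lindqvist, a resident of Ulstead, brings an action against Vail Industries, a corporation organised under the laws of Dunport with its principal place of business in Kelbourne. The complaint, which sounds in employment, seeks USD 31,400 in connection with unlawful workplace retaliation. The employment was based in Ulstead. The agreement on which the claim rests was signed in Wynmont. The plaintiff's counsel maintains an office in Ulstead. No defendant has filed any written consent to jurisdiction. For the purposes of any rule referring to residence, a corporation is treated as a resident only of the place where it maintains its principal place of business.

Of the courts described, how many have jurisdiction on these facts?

2

The Superior Court of Kelbourne:
  (a) The amount in controversy is 31,400 dollars, which meets the $29,500 floor, so this disjunct is met. Condition met.
  (b) The plaintiff resides in Ulstead, which is not Kelbourne, which satisfies one of the alternatives. Satisfied.
  (c) No such written consent has been filed. But the defendant resides in Kelbourne, and the 'unless' clause therefore excuses the requirement. Condition met.
  (d) The claim is an employment claim, not a property claim. Met.
  → Every requirement is satisfied — jurisdiction.
The Istston Court of Common Pleas:
  (a) The plaintiff resides in Ulstead, which is not Selmarsh, so one alternative holds. Satisfied.
  (b) The amount in controversy is USD 31,400, within the $32,000 ceiling, which satisfies one of the alternatives. Condition met.
  (c) No party resides in Istston; the contract was executed in Wynmont, not Istston — every alternative fails. But the amount in controversy is 31,400 dollars, which meets the USD 27,000 floor, and the 'unless' clause therefore excuses the requirement. Satisfied.
  (d) The claim is an employment claim, not a property claim, which satisfies one of the alternatives. Satisfied.
  → All conditions met; jurisdiction exists.
Courts with jurisdiction: the Superior Court of Kelbourne, the Istston Court of Common Pleas — 2 in total.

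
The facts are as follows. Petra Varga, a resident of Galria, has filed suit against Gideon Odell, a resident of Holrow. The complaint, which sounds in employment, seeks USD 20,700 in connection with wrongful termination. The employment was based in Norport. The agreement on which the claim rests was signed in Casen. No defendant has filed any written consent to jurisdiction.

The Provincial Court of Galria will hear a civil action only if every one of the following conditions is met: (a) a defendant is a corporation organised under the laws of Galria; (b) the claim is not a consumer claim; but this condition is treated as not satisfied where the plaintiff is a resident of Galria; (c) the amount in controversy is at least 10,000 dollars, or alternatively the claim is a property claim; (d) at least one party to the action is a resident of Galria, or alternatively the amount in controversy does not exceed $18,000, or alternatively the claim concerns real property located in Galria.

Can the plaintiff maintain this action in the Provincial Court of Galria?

No

The Provincial Court of Galria:
  (a) No defendant is a corporation. Not met.
  (b) The claim is an employment claim, not a consumer claim. However, the plaintiff resides in Galria, which falls within the stated exception and so defeats the condition. Fails.
  (c) The amount in controversy is USD 20,700, which meets the $10,000 floor — that alternative is enough. Condition met.
  (d) Petra Varga resides in Galria, so one alternative holds. Condition met.
  → Not every requirement is met — no jurisdiction.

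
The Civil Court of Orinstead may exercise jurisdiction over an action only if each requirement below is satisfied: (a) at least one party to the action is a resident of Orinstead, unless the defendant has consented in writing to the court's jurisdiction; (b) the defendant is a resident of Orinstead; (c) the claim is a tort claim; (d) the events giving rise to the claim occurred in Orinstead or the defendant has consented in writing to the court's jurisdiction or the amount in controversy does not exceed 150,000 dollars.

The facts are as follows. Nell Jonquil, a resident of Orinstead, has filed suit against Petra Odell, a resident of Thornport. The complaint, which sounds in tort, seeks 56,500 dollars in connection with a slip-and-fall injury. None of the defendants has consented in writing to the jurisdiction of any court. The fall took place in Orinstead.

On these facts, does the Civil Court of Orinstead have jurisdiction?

No

The Civil Court of Orinstead:
  (a) Nell Jonquil resides in Orinstead. Condition met.
  (b) The defendant resides in Thornport, not Orinstead. Condition not met.
  (c) The claim is a tort claim. Met.
  (d) The operative events occurred in Orinstead — that alternative is enough. Satisfied.
  → Not every requirement is met — no jurisdiction.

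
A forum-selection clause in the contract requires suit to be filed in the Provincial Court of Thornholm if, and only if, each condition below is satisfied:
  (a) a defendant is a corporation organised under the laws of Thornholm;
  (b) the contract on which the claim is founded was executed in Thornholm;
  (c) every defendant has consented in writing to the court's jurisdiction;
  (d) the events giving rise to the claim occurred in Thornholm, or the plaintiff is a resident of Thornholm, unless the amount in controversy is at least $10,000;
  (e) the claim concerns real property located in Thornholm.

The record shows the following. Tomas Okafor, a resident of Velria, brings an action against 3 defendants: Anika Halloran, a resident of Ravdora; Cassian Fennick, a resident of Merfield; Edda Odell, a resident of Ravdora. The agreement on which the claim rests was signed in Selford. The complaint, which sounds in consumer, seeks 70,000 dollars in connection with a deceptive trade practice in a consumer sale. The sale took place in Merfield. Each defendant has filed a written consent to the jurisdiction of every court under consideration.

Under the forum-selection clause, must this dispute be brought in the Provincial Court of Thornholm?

No

The Provincial Court of Thornholm:
  (a) No defendant is a corporation. Condition not met.
  (b) The contract was executed in Selford, not Thornholm. Not met.
  (c) Every defendant has filed written consent. Condition met.
  (d) The operative events occurred in Merfield, not Thornholm; the plaintiff resides in Velria, not Thornholm — none of the alternatives is met. However, the amount in controversy is $70,000, which meets the $10,000 floor, so the 'unless' proviso supplies this condition. Met.
  (e) The claim does not concern real property. Fails.
  → The clause does not apply.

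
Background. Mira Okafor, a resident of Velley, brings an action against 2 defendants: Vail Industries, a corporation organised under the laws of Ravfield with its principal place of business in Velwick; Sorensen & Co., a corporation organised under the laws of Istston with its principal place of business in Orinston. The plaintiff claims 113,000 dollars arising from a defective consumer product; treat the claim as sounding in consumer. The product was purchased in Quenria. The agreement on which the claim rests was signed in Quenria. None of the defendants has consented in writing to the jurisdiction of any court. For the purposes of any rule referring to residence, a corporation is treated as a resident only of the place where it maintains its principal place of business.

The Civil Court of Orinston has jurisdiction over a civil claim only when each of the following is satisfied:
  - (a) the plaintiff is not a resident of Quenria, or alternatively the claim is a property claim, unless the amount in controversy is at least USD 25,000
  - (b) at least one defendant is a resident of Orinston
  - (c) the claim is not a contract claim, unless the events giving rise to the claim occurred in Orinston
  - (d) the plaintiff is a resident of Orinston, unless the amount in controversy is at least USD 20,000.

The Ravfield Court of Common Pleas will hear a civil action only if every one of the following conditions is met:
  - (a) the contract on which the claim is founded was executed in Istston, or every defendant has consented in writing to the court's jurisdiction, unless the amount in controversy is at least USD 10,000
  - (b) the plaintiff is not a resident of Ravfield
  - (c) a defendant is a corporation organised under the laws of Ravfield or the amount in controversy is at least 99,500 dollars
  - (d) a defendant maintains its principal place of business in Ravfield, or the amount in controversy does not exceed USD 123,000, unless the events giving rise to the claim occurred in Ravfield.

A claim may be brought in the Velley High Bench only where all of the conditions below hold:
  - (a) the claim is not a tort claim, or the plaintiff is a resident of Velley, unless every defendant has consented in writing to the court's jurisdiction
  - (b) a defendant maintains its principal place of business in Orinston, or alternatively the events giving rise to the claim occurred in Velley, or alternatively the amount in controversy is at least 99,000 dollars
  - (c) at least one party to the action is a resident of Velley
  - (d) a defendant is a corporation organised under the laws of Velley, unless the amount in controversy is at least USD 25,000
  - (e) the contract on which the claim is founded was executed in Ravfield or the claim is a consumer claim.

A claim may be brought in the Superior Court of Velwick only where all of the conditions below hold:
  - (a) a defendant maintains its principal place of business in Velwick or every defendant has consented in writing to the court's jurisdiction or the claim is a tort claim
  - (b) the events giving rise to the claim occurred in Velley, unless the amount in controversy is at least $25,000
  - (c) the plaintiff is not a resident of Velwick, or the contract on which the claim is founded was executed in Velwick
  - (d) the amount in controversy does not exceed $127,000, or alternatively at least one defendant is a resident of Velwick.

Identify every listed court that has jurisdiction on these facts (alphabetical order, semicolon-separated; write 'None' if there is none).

the Civil Court of Orinston; the Ravfield Court of Common Pleas; the Superior Court of Velwick; the Velley High Bench

The Civil Court of Orinston:
  (a) The plaintiff resides in Velley, which is not Quenria, so this disjunct is met. Met.
  (b) Sorensen & Co. resides in Orinston. Satisfied.
  (c) The claim is a consumer claim, not a contract claim. Satisfied.
  (d) The plaintiff resides in Velley, not Orinston. But the amount in controversy is USD 113,000, which meets the USD 20,000 floor, and the 'unless' clause therefore excuses the requirement. Condition met.
  → Jurisdiction lies.
The Ravfield Court of Common Pleas:
  (a) The contract was executed in Quenria, not Istston; no such written consent has been filed — every alternative fails. However, the amount in controversy is $113,000, which meets the USD 10,000 floor, so the 'unless' proviso supplies this condition. Satisfied.
  (b) The plaintiff resides in Velley, which is not Ravfield. Met.
  (c) Vail Industries is organised under the laws of Ravfield, so one alternative holds. Satisfied.
  (d) The amount in controversy is $113,000, within the USD 123,000 ceiling — that alternative is enough. Condition met.
  → Every requirement is satisfied — jurisdiction.
The Velley High Bench:
  (a) The claim is a consumer claim, not a tort claim, so this disjunct is met. Satisfied.
  (b) Sorensen & Co. has its principal place of business in Orinston, so this disjunct is met. Satisfied.
  (c) Mira Okafor resides in Velley. Satisfied.
  (d) The corporate defendant(s) are organised in Istston, Ravfield, not Velley. However, the amount in controversy is $113,000, which meets the 25,000 dollars floor, so the 'unless' proviso supplies this condition. Condition met.
  (e) The claim is a consumer claim — that alternative is enough. Condition met.
  → Every requirement is satisfied — jurisdiction.
The Superior Court of Velwick:
  (a) Vail Industries has its principal place of business in Velwick, which satisfies one of the alternatives. Met.
  (b) The operative events occurred in Quenria, not Velley. However, the amount in controversy is USD 113,000, which meets the $25,000 floor, so the 'unless' proviso supplies this condition. Met.
  (c) The plaintiff resides in Velley, which is not Velwick — that alternative is enough. Condition met.
  (d) The amount in controversy is $113,000, within the 127,000 dollars ceiling — that alternative is enough. Satisfied.
  → Jurisdiction lies.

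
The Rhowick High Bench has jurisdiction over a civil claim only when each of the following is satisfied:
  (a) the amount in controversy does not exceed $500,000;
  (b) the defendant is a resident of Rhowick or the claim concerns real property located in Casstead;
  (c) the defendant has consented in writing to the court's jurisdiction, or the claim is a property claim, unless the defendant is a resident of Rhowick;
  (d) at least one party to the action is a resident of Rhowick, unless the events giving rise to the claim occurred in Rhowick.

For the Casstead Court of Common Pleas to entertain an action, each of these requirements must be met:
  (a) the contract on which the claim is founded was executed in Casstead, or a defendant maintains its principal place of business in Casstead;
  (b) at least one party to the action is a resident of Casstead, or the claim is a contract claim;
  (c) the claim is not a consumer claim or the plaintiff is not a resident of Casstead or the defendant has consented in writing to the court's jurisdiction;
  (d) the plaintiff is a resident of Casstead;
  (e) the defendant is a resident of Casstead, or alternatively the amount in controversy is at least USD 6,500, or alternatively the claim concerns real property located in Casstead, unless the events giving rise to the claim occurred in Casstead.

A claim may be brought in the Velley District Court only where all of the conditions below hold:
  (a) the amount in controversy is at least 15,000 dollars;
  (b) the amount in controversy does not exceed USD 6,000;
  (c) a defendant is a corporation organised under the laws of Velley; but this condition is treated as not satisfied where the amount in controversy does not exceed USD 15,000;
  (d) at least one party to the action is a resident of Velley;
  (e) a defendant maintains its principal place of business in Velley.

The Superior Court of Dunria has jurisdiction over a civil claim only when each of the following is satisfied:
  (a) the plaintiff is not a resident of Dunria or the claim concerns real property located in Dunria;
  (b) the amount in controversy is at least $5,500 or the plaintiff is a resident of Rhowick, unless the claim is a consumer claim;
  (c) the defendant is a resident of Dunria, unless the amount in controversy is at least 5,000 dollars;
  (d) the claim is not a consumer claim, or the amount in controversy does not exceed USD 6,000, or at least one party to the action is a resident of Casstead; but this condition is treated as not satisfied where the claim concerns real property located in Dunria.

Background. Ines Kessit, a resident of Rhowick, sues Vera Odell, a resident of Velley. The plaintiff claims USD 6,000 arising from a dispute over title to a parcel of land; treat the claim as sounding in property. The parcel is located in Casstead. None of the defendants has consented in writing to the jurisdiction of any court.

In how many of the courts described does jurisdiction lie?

The Rhowick High Bench:
  (a) The amount in controversy is USD 6,000, within the USD 500,000 ceiling. Met.
  (b) The property lies in Casstead, so one alternative holds. Satisfied.
  (c) The claim is a property claim — that alternative is enough. Satisfied.
  (d) Ines Kessit resides in Rhowick. Met.
  → All conditions met; jurisdiction exists.
The Casstead Court of Common Pleas:
  (a) No contract (and hence no place of execution) is alleged; no defendant is a corporation — none of the alternatives is met. Not satisfied.
  (b) No party resides in Casstead; the claim is a property claim, not a contract claim — none of the alternatives is met. Not satisfied.
  (c) The claim is a property claim, not a consumer claim — that alternative is enough. Met.
  (d) The plaintiff resides in Rhowick, not Casstead. Not met.
  (e) The property lies in Casstead, which satisfies one of the alternatives. Satisfied.
  → At least one condition fails; no jurisdiction.
The Velley District Court:
  (a) The amount in controversy is $6,000, below the $15,000 floor. Not satisfied.
  (b) The amount in controversy is $6,000, within the 6,000 dollars ceiling. Condition met.
  (c) No defendant is a corporation. Not met.
  (d) Vera Odell resides in Velley. Condition met.
  (e) No defendant is a corporation. Not met.
  → At least one condition fails; no jurisdiction.
The Superior Court of Dunria:
  (a) The plaintiff resides in Rhowick, which is not Dunria, so this disjunct is met. Condition met.
  (b) The amount in controversy is $6,000, which meets the $5,500 floor, so this disjunct is met. Met.
  (c) The defendant resides in Velley, not Dunria. However, the amount in controversy is USD 6,000, which meets the 5,000 dollars floor, so the 'unless' proviso supplies this condition. Satisfied.
  (d) The claim is a property claim, not a consumer claim — that alternative is enough. The exception is not triggered, since the property lies in Casstead, not Dunria. Met.
  → Jurisdiction lies.
Courts with jurisdiction: the Rhowick High Bench, the Superior Court of Dunria — 2 in total.

2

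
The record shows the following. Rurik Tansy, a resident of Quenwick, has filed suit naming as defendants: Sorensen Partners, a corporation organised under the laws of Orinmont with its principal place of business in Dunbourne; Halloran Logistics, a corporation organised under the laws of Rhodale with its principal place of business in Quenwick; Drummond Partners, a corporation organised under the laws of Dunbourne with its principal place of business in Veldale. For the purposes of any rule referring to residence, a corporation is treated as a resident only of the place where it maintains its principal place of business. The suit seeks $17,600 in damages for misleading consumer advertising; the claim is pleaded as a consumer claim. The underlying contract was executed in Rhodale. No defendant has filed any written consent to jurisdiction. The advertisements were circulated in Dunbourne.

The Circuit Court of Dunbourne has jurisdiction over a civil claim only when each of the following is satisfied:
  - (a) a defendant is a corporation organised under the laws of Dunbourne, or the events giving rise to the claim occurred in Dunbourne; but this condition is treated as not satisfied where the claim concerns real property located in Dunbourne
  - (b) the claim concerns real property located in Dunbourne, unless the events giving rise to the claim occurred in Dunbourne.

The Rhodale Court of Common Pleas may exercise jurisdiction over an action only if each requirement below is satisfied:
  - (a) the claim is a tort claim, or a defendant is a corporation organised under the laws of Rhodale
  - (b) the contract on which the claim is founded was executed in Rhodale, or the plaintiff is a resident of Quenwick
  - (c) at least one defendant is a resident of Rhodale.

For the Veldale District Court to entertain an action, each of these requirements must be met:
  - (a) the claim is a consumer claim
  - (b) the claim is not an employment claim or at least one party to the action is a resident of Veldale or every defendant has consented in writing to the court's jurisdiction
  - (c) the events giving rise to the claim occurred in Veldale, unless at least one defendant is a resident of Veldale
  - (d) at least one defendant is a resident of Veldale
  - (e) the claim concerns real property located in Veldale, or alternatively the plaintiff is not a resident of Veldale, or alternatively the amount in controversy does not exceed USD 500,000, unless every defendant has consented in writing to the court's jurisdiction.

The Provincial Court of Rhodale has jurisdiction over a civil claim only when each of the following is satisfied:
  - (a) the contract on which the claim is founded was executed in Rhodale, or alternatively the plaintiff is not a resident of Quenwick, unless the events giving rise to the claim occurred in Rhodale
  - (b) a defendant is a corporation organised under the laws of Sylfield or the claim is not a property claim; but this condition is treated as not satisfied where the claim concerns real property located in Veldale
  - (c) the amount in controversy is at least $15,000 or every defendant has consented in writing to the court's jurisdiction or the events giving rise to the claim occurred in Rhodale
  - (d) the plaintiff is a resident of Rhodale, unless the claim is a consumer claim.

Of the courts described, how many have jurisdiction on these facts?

3

The Circuit Court of Dunbourne:
  (a) Drummond Partners is organised under the laws of Dunbourne, so one alternative holds. The carve-out does not apply: the claim does not concern real property. Condition met.
  (b) The claim does not concern real property. The proviso rescues it, though: the operative events occurred in Dunbourne. Met.
  → Jurisdiction lies.
The Rhodale Court of Common Pleas:
  (a) Halloran Logistics is organised under the laws of Rhodale, so this disjunct is met. Satisfied.
  (b) The contract was executed in Rhodale — that alternative is enough. Met.
  (c) No defendant resides in Rhodale (they reside in Dunbourne, Quenwick, Veldale). Not satisfied.
  → The court lacks jurisdiction.
The Veldale District Court:
  (a) The claim is a consumer claim. Met.
  (b) The claim is a consumer claim, not an employment claim, which satisfies one of the alternatives. Satisfied.
  (c) The operative events occurred in Dunbourne, not Veldale. However, Drummond Partners resides in Veldale, so the 'unless' proviso supplies this condition. Satisfied.
  (d) Drummond Partners resides in Veldale. Satisfied.
  (e) The plaintiff resides in Quenwick, which is not Veldale, which satisfies one of the alternatives. Met.
  → Jurisdiction lies.
The Provincial Court of Rhodale:
  (a) The contract was executed in Rhodale — that alternative is enough. Condition met.
  (b) The claim is a consumer claim, not a property claim, which satisfies one of the alternatives. The carve-out does not apply: the claim does not concern real property. Met.
  (c) The amount in controversy is $17,600, which meets the $15,000 floor, so this disjunct is met. Met.
  (d) The plaintiff resides in Quenwick, not Rhodale. The proviso rescues it, though: the claim is a consumer claim. Met.
  → Jurisdiction lies.
Courts with jurisdiction: the Circuit Court of Dunbourne, the Veldale District Court, the Provincial Court of Rhodale — 3 in total.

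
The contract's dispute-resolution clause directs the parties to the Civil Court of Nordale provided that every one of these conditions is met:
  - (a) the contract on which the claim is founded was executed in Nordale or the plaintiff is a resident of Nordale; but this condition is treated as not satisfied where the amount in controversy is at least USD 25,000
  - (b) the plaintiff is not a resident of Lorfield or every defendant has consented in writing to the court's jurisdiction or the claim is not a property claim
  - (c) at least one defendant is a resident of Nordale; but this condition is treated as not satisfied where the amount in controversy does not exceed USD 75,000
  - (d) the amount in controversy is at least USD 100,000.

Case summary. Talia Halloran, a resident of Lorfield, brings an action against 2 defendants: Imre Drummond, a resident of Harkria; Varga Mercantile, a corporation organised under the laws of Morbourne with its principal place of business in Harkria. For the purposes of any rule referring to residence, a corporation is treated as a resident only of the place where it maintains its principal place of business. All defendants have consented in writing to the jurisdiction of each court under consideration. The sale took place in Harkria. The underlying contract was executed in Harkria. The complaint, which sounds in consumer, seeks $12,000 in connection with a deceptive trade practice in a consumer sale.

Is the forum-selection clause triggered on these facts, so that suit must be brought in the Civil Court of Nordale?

The Civil Court of Nordale:
  (a) The contract was executed in Harkria, not Nordale; the plaintiff resides in Lorfield, not Nordale — every alternative fails. Fails.
  (b) Every defendant has filed written consent, so one alternative holds. Met.
  (c) No defendant resides in Nordale (they reside in Harkria, Harkria). Fails.
  (d) The amount in controversy is 12,000 dollars, below the 100,000 dollars floor. Fails.
  → The clause does not apply.

No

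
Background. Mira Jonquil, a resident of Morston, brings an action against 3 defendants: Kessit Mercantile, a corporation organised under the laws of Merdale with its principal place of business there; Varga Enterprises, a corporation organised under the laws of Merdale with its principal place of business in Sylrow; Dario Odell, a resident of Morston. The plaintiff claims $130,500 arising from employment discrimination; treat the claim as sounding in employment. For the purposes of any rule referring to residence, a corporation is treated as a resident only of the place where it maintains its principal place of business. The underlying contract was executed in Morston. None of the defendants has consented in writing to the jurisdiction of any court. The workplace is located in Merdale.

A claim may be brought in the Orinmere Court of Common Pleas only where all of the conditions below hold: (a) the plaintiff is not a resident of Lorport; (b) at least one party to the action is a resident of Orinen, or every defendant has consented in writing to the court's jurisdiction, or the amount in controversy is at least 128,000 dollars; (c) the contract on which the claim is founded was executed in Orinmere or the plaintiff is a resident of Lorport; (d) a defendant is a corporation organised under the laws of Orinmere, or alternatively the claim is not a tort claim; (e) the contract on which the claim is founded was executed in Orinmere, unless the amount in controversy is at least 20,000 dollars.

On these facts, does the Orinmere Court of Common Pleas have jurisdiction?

No

The Orinmere Court of Common Pleas:
  (a) The plaintiff resides in Morston, which is not Lorport. Condition met.
  (b) The amount in controversy is $130,500, which meets the USD 128,000 floor, which satisfies one of the alternatives. Met.
  (c) The contract was executed in Morston, not Orinmere; the plaintiff resides in Morston, not Lorport — no alternative holds. Not satisfied.
  (d) The claim is an employment claim, not a tort claim, which satisfies one of the alternatives. Satisfied.
  (e) The contract was executed in Morston, not Orinmere. But the amount in controversy is 130,500 dollars, which meets the 20,000 dollars floor, and the 'unless' clause therefore excuses the requirement. Satisfied.
  → At least one condition fails; no jurisdiction.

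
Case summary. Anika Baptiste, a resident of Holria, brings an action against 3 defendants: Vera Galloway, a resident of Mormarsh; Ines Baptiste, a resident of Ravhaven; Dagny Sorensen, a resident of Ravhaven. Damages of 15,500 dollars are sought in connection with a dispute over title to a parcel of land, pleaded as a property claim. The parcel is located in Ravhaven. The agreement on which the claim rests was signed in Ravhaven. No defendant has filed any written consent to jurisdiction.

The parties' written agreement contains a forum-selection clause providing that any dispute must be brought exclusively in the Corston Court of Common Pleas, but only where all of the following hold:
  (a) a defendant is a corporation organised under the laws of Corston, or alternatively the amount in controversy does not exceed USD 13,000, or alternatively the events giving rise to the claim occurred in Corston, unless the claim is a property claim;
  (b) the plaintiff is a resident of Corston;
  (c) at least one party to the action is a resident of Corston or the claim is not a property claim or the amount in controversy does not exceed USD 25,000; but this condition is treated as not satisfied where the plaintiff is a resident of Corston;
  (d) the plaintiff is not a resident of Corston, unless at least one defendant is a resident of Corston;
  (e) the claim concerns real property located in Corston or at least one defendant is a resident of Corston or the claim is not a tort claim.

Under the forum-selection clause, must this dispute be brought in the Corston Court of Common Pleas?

No

The Corston Court of Common Pleas:
  (a) No defendant is a corporation; the amount in controversy is USD 15,500, above the USD 13,000 ceiling; the operative events occurred in Ravhaven, not Corston — no alternative holds. The proviso rescues it, though: the claim is a property claim. Condition met.
  (b) The plaintiff resides in Holria, not Corston. Fails.
  (c) The amount in controversy is $15,500, within the USD 25,000 ceiling, so one alternative holds. And the carve-out is inapplicable — the plaintiff resides in Holria, not Corston. Met.
  (d) The plaintiff resides in Holria, which is not Corston. Satisfied.
  (e) The claim is a property claim, not a tort claim, which satisfies one of the alternatives. Condition met.
  → The clause does not apply.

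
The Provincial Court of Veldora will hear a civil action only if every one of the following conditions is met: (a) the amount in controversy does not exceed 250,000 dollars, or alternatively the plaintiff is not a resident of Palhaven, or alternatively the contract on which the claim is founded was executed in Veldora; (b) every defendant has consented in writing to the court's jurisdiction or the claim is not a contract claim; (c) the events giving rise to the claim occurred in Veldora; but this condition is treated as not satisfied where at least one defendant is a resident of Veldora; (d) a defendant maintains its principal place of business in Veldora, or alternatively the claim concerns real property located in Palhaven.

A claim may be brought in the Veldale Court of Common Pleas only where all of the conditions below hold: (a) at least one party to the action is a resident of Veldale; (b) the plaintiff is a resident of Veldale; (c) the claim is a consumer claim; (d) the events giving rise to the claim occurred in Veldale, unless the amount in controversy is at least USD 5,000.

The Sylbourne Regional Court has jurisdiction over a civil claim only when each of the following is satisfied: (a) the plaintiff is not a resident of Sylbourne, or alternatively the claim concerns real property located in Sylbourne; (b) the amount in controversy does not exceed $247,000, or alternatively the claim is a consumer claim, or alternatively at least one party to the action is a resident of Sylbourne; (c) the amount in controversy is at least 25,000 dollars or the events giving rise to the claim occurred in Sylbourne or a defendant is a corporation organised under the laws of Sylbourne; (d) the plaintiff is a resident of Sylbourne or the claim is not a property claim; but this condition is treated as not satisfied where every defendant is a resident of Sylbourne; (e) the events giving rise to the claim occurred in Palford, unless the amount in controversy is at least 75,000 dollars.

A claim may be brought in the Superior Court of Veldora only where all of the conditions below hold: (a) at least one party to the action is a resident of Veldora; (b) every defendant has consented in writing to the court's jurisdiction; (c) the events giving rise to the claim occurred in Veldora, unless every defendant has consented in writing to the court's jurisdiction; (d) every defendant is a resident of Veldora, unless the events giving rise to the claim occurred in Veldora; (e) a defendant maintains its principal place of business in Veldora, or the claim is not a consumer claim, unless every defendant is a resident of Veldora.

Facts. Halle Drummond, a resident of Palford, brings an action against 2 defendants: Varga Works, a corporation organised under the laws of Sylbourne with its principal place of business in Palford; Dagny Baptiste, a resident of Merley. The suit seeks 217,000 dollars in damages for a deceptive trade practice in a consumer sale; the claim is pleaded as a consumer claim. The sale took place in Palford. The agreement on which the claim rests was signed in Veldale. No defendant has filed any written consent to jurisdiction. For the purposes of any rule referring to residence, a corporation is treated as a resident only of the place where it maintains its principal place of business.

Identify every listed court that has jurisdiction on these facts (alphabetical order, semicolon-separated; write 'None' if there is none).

the Sylbourne Regional Court

The Provincial Court of Veldora:
  (a) The amount in controversy is USD 217,000, within the 250,000 dollars ceiling, so this disjunct is met. Condition met.
  (b) The claim is a consumer claim, not a contract claim — that alternative is enough. Satisfied.
  (c) The operative events occurred in Palford, not Veldora. Not met.
  (d) The corporate defendant(s) have their principal place of business in Palford, not Veldora; the claim does not concern real property — every alternative fails. Not met.
  → Not every requirement is met — no jurisdiction.
The Veldale Court of Common Pleas:
  (a) No party resides in Veldale. Not satisfied.
  (b) The plaintiff resides in Palford, not Veldale. Not met.
  (c) The claim is a consumer claim. Condition met.
  (d) The operative events occurred in Palford, not Veldale. But the amount in controversy is $217,000, which meets the $5,000 floor, and the 'unless' clause therefore excuses the requirement. Condition met.
  → The court lacks jurisdiction.
The Sylbourne Regional Court:
  (a) The plaintiff resides in Palford, which is not Sylbourne, so this disjunct is met. Satisfied.
  (b) The amount in controversy is USD 217,000, within the USD 247,000 ceiling, so one alternative holds. Satisfied.
  (c) The amount in controversy is 217,000 dollars, which meets the USD 25,000 floor, so this disjunct is met. Met.
  (d) The claim is a consumer claim, not a property claim, so this disjunct is met. And the carve-out is inapplicable — the defendants reside as follows — Varga Works in Palford, Dagny Baptiste in Merley — not all in Sylbourne. Satisfied.
  (e) The operative events occurred in Palford. Satisfied.
  → All conditions met; jurisdiction exists.
The Superior Court of Veldora:
  (a) No party resides in Veldora. Not met.
  (b) No such written consent has been filed. Fails.
  (c) The operative events occurred in Palford, not Veldora. And no such written consent has been filed, so the proviso does not save it. Fails.
  (d) The defendants reside as follows — Varga Works in Palford, Dagny Baptiste in Merley — not all in Veldora. Nor does the 'unless' clause help: the operative events occurred in Palford, not Veldora. Not satisfied.
  (e) The corporate defendant(s) have their principal place of business in Palford, not Veldora; the claim is a consumer claim — none of the alternatives is met. Nor does the 'unless' clause help: the defendants reside as follows — Varga Works in Palford, Dagny Baptiste in Merley — not all in Veldora. Not met.
  → The court lacks jurisdiction.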